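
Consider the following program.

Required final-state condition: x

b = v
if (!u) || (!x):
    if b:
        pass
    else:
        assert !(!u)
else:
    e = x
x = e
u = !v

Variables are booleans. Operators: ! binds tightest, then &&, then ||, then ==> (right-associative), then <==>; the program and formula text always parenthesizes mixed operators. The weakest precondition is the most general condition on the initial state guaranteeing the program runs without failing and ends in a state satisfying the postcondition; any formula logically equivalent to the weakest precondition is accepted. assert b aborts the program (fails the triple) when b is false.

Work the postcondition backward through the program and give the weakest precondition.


Working backward. After the program, x must hold.
Before u := !v: x
Before x := e: e
Then branch requires (b ==> e) && ((!b) ==> (u && e)); else branch requires x.
Before the if: (((!u) || (!x)) ==> ((b ==> e) && ((!b) ==> (u && e)))) && ((!((!u) || (!x))) ==> x)
Before b := v: (((!u) || (!x)) ==> ((v ==> e) && ((!v) ==> (u && e)))) && ((!((!u) || (!x))) ==> x)
Answer: WP = (((!u) || (!x)) ==> ((v ==> e) && ((!v) ==> (u && e)))) && ((!((!u) || (!x))) ==> x)


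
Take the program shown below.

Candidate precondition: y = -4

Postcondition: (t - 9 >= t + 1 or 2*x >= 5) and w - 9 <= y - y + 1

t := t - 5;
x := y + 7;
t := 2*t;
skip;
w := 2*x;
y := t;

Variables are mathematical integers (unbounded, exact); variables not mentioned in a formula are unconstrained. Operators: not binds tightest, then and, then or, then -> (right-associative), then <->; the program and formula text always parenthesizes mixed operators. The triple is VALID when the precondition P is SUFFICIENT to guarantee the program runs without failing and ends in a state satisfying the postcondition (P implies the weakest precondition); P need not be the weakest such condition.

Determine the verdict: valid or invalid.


Working backward. After the program, the postcondition (t - 9 >= t + 1 or 2*x >= 5) and w - 9 <= y - y + 1 must hold; in canonical form it is 2*x >= 5 and w <= 10.
Before y := t: 2*x >= 5 and w <= 10
Before w := 2*x: 2*x >= 5 and 2*x <= 10
Before skip: 2*x >= 5 and 2*x <= 10
Before t := 2*t: 2*x >= 5 and 2*x <= 10
Before x := y + 7: 2*y >= -9 and 2*y <= -4
Before t := t - 5: 2*y >= -9 and 2*y <= -4
The weakest precondition is 2*y >= -9 and 2*y <= -4.
Check whether y = -4 implies it.
Every state satisfying the precondition satisfies the weakest precondition: the implication holds.
Answer: valid


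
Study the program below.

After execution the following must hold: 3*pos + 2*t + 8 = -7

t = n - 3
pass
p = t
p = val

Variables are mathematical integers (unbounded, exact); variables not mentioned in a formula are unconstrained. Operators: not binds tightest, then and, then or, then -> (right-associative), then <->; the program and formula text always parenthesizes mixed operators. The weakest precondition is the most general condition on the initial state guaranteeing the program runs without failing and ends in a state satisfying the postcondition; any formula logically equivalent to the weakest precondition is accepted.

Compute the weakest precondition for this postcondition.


Working backward. After the program, the postcondition 3*pos + 2*t + 8 = -7 must hold; in canonical form it is 3*pos + 2*t = -15.
Before p := val: 3*pos + 2*t = -15
Before p := t: 3*pos + 2*t = -15
Before skip: 3*pos + 2*t = -15
Before t := n - 3: 2*n + 3*pos = -9
Answer: WP = 2*n + 3*pos = -9


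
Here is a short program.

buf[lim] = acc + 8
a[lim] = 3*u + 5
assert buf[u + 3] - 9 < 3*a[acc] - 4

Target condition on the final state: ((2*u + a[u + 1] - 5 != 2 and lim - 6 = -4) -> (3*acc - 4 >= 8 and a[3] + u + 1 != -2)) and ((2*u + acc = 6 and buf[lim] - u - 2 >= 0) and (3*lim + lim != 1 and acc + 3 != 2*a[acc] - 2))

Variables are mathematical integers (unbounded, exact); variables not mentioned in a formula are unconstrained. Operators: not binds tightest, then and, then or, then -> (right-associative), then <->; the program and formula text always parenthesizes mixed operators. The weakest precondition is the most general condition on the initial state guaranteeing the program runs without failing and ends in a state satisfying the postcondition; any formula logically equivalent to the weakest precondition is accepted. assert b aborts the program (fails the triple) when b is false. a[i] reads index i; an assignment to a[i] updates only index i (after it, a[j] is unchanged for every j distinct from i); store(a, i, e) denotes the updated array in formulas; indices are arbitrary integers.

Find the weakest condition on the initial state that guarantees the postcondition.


Working backward. After the program, the postcondition ((2*u + a[u + 1] - 5 != 2 and lim - 6 = -4) -> (3*acc - 4 >= 8 and a[3] + u + 1 != -2)) and ((2*u + acc = 6 and buf[lim] - u - 2 >= 0) and (3*lim + lim != 1 and acc + 3 != 2*a[acc] - 2)) must hold; in canonical form it is ((a[u + 1] + 2*u != 7 and lim = 2) -> (3*acc >= 12 and a[3] + u != -3)) and acc + 2*u = 6 and buf[lim] >= u + 2 and 4*lim != 1 and acc != 2*a[acc] - 5.
Before assert buf[u + 3] - 9 < 3*a[acc] - 4: buf[u + 3] < 3*a[acc] + 5 and ((a[u + 1] + 2*u != 7 and lim = 2) -> (3*acc >= 12 and a[3] + u != -3)) and acc + 2*u = 6 and buf[lim] >= u + 2 and 4*lim != 1 and acc != 2*a[acc] - 5
Before a[lim] := 3*u + 5: buf[u + 3] < 3*store(a, lim, 3*u + 5)[acc] + 5 and ((store(a, lim, 3*u + 5)[u + 1] + 2*u != 7 and lim = 2) -> (3*acc >= 12 and store(a, lim, 3*u + 5)[3] + u != -3)) and acc + 2*u = 6 and buf[lim] >= u + 2 and 4*lim != 1 and acc != 2*store(a, lim, 3*u + 5)[acc] - 5
Before buf[lim] := acc + 8: store(buf, lim, acc + 8)[u + 3] < 3*store(a, lim, 3*u + 5)[acc] + 5 and ((store(a, lim, 3*u + 5)[u + 1] + 2*u != 7 and lim = 2) -> (3*acc >= 12 and store(a, lim, 3*u + 5)[3] + u != -3)) and acc + 2*u = 6 and store(buf, lim, acc + 8)[lim] >= u + 2 and 4*lim != 1 and acc != 2*store(a, lim, 3*u + 5)[acc] - 5
Answer: WP = store(buf, lim, acc + 8)[u + 3] < 3*store(a, lim, 3*u + 5)[acc] + 5 and ((store(a, lim, 3*u + 5)[u + 1] + 2*u != 7 and lim = 2) -> (3*acc >= 12 and store(a, lim, 3*u + 5)[3] + u != -3)) and acc + 2*u = 6 and store(buf, lim, acc + 8)[lim] >= u + 2 and 4*lim != 1 and acc != 2*store(a, lim, 3*u + 5)[acc] - 5


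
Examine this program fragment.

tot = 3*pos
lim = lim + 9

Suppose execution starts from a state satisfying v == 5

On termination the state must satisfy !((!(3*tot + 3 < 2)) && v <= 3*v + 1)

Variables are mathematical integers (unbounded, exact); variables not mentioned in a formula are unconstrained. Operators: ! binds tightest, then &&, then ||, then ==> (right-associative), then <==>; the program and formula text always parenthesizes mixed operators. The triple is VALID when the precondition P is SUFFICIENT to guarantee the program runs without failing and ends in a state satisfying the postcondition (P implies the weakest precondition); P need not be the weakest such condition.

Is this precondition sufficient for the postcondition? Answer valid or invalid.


Working backward. After the program, the postcondition !((!(3*tot + 3 < 2)) && v <= 3*v + 1) must hold; in canonical form it is !((!(3*tot < -1)) && 2*v >= -1).
Before lim := lim + 9: !((!(3*tot < -1)) && 2*v >= -1)
Before tot := 3*pos: !((!(9*pos < -1)) && 2*v >= -1)
The weakest precondition is !((!(9*pos < -1)) && 2*v >= -1).
Check whether v == 5 implies it.
Countermodel: at the initial state pos = 0, v = 5, the precondition holds but the weakest precondition fails.
Answer: invalid


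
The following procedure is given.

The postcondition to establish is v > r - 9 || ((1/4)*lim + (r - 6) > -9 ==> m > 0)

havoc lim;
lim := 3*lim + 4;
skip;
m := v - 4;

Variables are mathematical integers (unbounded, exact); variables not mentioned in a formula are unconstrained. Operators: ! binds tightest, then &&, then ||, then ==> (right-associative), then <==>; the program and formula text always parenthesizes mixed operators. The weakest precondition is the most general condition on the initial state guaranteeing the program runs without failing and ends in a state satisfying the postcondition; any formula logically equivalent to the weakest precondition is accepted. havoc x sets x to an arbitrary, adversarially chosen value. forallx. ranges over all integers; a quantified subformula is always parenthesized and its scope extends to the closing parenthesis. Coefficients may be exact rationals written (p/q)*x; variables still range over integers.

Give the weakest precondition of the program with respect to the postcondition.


Working backward. After the program, the postcondition v > r - 9 || ((1/4)*lim + (r - 6) > -9 ==> m > 0) must hold; in canonical form it is v > r - 9 || ((1/4)*lim + r > -3 ==> m > 0).
Before m := v - 4: v > r - 9 || ((1/4)*lim + r > -3 ==> v > 4)
Before skip: v > r - 9 || ((1/4)*lim + r > -3 ==> v > 4)
Before lim := 3*lim + 4: v > r - 9 || ((3/4)*lim + r > -4 ==> v > 4)
Before havoc lim: forall lim_1. (v > r - 9 || ((3/4)*lim_1 + r > -4 ==> v > 4))
Answer: WP = forall lim_1. (v > r - 9 || ((3/4)*lim_1 + r > -4 ==> v > 4))


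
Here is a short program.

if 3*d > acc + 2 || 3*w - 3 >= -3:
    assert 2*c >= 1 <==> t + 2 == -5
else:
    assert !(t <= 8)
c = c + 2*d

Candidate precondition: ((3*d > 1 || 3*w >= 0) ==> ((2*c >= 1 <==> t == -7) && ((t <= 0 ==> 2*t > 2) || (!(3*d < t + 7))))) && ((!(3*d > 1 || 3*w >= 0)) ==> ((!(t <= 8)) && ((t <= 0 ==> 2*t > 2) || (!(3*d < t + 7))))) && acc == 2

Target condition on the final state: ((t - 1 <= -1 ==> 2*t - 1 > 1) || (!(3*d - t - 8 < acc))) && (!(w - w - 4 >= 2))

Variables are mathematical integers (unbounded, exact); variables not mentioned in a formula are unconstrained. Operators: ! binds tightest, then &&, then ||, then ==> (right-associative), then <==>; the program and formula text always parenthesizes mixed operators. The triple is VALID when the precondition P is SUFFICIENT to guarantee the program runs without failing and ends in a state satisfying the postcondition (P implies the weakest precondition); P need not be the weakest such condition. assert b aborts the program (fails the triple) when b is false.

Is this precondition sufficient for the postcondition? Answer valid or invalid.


Working backward. After the program, the postcondition ((t - 1 <= -1 ==> 2*t - 1 > 1) || (!(3*d - t - 8 < acc))) && (!(w - w - 4 >= 2)) must hold; in canonical form it is (t <= 0 ==> 2*t > 2) || (!(3*d < acc + t + 8)).
Before c := c + 2*d: (t <= 0 ==> 2*t > 2) || (!(3*d < acc + t + 8))
Then branch requires (2*c >= 1 <==> t == -7) && ((t <= 0 ==> 2*t > 2) || (!(3*d < acc + t + 8))); else branch requires (!(t <= 8)) && ((t <= 0 ==> 2*t > 2) || (!(3*d < acc + t + 8))).
Before the if: ((3*d > acc + 2 || 3*w >= 0) ==> ((2*c >= 1 <==> t == -7) && ((t <= 0 ==> 2*t > 2) || (!(3*d < acc + t + 8))))) && ((!(3*d > acc + 2 || 3*w >= 0)) ==> ((!(t <= 8)) && ((t <= 0 ==> 2*t > 2) || (!(3*d < acc + t + 8)))))
The weakest precondition is ((3*d > acc + 2 || 3*w >= 0) ==> ((2*c >= 1 <==> t == -7) && ((t <= 0 ==> 2*t > 2) || (!(3*d < acc + t + 8))))) && ((!(3*d > acc + 2 || 3*w >= 0)) ==> ((!(t <= 8)) && ((t <= 0 ==> 2*t > 2) || (!(3*d < acc + t + 8))))).
Check whether ((3*d > 1 || 3*w >= 0) ==> ((2*c >= 1 <==> t == -7) && ((t <= 0 ==> 2*t > 2) || (!(3*d < t + 7))))) && ((!(3*d > 1 || 3*w >= 0)) ==> ((!(t <= 8)) && ((t <= 0 ==> 2*t > 2) || (!(3*d < t + 7))))) && acc == 2 implies it.
Countermodel: at the initial state acc = 2, c = 0, d = 1, t = 2, w = -1, the precondition holds but the weakest precondition fails.
Answer: invalid


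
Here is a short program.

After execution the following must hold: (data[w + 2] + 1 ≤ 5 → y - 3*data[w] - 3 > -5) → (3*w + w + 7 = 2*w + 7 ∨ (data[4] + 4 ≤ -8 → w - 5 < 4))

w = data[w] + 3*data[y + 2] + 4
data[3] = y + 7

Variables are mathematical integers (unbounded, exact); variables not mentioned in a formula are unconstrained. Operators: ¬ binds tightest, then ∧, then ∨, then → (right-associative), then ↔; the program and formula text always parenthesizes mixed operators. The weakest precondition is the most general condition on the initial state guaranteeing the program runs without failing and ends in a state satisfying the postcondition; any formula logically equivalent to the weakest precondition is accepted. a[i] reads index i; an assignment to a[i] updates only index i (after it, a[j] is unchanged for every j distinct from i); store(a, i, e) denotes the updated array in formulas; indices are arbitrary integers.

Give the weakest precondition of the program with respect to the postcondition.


Working backward. After the program, the postcondition (data[w + 2] + 1 ≤ 5 → y - 3*data[w] - 3 > -5) → (3*w + w + 7 = 2*w + 7 ∨ (data[4] + 4 ≤ -8 → w - 5 < 4)) must hold; in canonical form it is (data[w + 2] ≤ 4 → y > 3*data[w] - 2) → (2*w = 0 ∨ (data[4] ≤ -12 → w < 9)).
Before data[3] := y + 7: (store(data, 3, y + 7)[w + 2] ≤ 4 → y > 3*store(data, 3, y + 7)[w] - 2) → (2*w = 0 ∨ (data[4] ≤ -12 → w < 9))
Before w := data[w] + 3*data[y + 2] + 4: (store(data, 3, y + 7)[3*data[y + 2] + data[w] + 6] ≤ 4 → y > 3*store(data, 3, y + 7)[3*data[y + 2] + data[w] + 4] - 2) → (6*data[y + 2] + 2*data[w] = -8 ∨ (data[4] ≤ -12 → 3*data[y + 2] + data[w] < 5))
Answer: WP = (store(data, 3, y + 7)[3*data[y + 2] + data[w] + 6] ≤ 4 → y > 3*store(data, 3, y + 7)[3*data[y + 2] + data[w] + 4] - 2) → (6*data[y + 2] + 2*data[w] = -8 ∨ (data[4] ≤ -12 → 3*data[y + 2] + data[w] < 5))


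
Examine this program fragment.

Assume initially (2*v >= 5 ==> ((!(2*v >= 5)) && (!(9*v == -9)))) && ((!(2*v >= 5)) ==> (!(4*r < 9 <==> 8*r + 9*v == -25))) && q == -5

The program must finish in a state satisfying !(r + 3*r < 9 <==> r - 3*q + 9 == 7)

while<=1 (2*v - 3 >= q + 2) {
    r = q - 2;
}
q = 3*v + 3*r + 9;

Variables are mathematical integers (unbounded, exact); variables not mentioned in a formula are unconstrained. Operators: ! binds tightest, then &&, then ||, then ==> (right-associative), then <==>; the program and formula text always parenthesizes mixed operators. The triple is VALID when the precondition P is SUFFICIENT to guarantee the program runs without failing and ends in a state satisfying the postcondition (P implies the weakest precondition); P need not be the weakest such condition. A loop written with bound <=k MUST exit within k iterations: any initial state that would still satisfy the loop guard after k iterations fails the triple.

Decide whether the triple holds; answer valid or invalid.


Working backward. After the program, the postcondition !(r + 3*r < 9 <==> r - 3*q + 9 == 7) must hold; in canonical form it is !(4*r < 9 <==> r == 3*q - 2).
Before q := 3*v + 3*r + 9: !(4*r < 9 <==> 8*r + 9*v == -25)
Before the loop (bound <=1), unroll the exhaustion recursion (WP_0 = exit-now case; WP_j = one more guarded iteration, up to j = 1):
  WP_0: (!(2*v >= q + 5)) && (!(4*r < 9 <==> 8*r + 9*v == -25))
  WP_1: (2*v >= q + 5 ==> ((!(2*v >= q + 5)) && (!(4*q < 17 <==> 8*q + 9*v == -9)))) && ((!(2*v >= q + 5)) ==> (!(4*r < 9 <==> 8*r + 9*v == -25)))
So before the loop: (2*v >= q + 5 ==> ((!(2*v >= q + 5)) && (!(4*q < 17 <==> 8*q + 9*v == -9)))) && ((!(2*v >= q + 5)) ==> (!(4*r < 9 <==> 8*r + 9*v == -25)))
The weakest precondition is (2*v >= q + 5 ==> ((!(2*v >= q + 5)) && (!(4*q < 17 <==> 8*q + 9*v == -9)))) && ((!(2*v >= q + 5)) ==> (!(4*r < 9 <==> 8*r + 9*v == -25))).
Check whether (2*v >= 5 ==> ((!(2*v >= 5)) && (!(9*v == -9)))) && ((!(2*v >= 5)) ==> (!(4*r < 9 <==> 8*r + 9*v == -25))) && q == -5 implies it.
Countermodel: at the initial state q = -5, r = -4, v = 0, the precondition holds but the weakest precondition fails.
Answer: invalid


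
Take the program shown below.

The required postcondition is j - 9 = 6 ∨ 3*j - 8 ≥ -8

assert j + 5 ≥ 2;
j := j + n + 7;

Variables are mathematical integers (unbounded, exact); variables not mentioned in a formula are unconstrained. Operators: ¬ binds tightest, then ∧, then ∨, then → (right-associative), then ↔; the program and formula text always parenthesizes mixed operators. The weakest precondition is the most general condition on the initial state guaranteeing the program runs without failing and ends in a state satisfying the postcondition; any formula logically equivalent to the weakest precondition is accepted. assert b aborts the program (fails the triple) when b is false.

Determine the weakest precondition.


Working backward. After the program, the postcondition j - 9 = 6 ∨ 3*j - 8 ≥ -8 must hold; in canonical form it is j = 15 ∨ 3*j ≥ 0.
Before j := j + n + 7: j + n = 8 ∨ 3*j + 3*n ≥ -21
Before assert j + 5 ≥ 2: j ≥ -3 ∧ (j + n = 8 ∨ 3*j + 3*n ≥ -21)
Answer: WP = j ≥ -3 ∧ (j + n = 8 ∨ 3*j + 3*n ≥ -21)


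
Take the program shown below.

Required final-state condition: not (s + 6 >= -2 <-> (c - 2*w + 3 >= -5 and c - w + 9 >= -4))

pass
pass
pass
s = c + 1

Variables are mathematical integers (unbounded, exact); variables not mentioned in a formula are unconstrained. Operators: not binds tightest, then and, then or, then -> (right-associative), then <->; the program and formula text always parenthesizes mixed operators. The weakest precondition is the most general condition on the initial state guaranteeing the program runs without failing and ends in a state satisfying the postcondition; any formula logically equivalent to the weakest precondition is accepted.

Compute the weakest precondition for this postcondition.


Working backward. After the program, the postcondition not (s + 6 >= -2 <-> (c - 2*w + 3 >= -5 and c - w + 9 >= -4)) must hold; in canonical form it is not (s >= -8 <-> (c >= 2*w - 8 and c >= w - 13)).
Before s := c + 1: not (c >= -9 <-> (c >= 2*w - 8 and c >= w - 13))
Before skip: not (c >= -9 <-> (c >= 2*w - 8 and c >= w - 13))
Before skip: not (c >= -9 <-> (c >= 2*w - 8 and c >= w - 13))
Before skip: not (c >= -9 <-> (c >= 2*w - 8 and c >= w - 13))
Answer: WP = not (c >= -9 <-> (c >= 2*w - 8 and c >= w - 13))


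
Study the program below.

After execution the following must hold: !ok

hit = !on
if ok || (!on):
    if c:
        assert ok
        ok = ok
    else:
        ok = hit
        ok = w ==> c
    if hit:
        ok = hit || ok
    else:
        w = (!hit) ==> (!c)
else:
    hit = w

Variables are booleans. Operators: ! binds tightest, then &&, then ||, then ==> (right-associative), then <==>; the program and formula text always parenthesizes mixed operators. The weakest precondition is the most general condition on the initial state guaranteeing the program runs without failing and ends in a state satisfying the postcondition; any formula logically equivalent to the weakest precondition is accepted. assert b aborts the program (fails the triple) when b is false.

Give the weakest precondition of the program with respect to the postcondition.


Working backward. After the program, !ok must hold.
Then branch requires (c ==> (ok && (hit ==> (!(hit || ok))) && ((!hit) ==> (!ok)))) && ((!c) ==> ((hit ==> (!(hit || (w ==> c)))) && ((!hit) ==> (!(w ==> c))))); else branch requires !ok.
Before the if: ((ok || (!on)) ==> ((c ==> (ok && (hit ==> (!(hit || ok))) && ((!hit) ==> (!ok)))) && ((!c) ==> ((hit ==> (!(hit || (w ==> c)))) && ((!hit) ==> (!(w ==> c))))))) && ((!(ok || (!on))) ==> (!ok))
Before hit := !on: ((ok || (!on)) ==> ((c ==> (ok && ((!on) ==> (!((!on) || ok))) && (on ==> (!ok)))) && ((!c) ==> (((!on) ==> (!((!on) || (w ==> c)))) && (on ==> (!(w ==> c))))))) && ((!(ok || (!on))) ==> (!ok))
Answer: WP = ((ok || (!on)) ==> ((c ==> (ok && ((!on) ==> (!((!on) || ok))) && (on ==> (!ok)))) && ((!c) ==> (((!on) ==> (!((!on) || (w ==> c)))) && (on ==> (!(w ==> c))))))) && ((!(ok || (!on))) ==> (!ok))


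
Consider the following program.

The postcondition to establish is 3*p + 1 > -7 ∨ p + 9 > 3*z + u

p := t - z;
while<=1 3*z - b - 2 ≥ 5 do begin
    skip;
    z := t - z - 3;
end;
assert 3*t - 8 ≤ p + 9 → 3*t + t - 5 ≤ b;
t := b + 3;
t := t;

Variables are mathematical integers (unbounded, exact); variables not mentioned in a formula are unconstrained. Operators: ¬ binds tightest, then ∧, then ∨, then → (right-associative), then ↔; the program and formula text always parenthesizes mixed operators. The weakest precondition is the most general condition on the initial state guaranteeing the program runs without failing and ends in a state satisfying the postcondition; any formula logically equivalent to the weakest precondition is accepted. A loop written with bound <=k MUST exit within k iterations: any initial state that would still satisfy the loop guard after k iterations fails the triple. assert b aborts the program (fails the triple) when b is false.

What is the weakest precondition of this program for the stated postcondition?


Working backward. After the program, the postcondition 3*p + 1 > -7 ∨ p + 9 > 3*z + u must hold; in canonical form it is 3*p > -8 ∨ p > u + 3*z - 9.
Before t := t: 3*p > -8 ∨ p > u + 3*z - 9
Before t := b + 3: 3*p > -8 ∨ p > u + 3*z - 9
Before assert 3*t - 8 ≤ p + 9 → 3*t + t - 5 ≤ b: (3*t ≤ p + 17 → 4*t ≤ b + 5) ∧ (3*p > -8 ∨ p > u + 3*z - 9)
Before the loop (bound <=1), unroll the exhaustion recursion (WP_0 = exit-now case; WP_j = one more guarded iteration, up to j = 1):
  WP_0: (¬(3*z ≥ b + 7)) ∧ (3*t ≤ p + 17 → 4*t ≤ b + 5) ∧ (3*p > -8 ∨ p > u + 3*z - 9)
  WP_1: (3*z ≥ b + 7 → ((¬(3*t ≥ b + 3*z + 16)) ∧ (3*t ≤ p + 17 → 4*t ≤ b + 5) ∧ (3*p > -8 ∨ p + 3*z > 3*t + u - 18))) ∧ ((¬(3*z ≥ b + 7)) → ((3*t ≤ p + 17 → 4*t ≤ b + 5) ∧ (3*p > -8 ∨ p > u + 3*z - 9)))
So before the loop: (3*z ≥ b + 7 → ((¬(3*t ≥ b + 3*z + 16)) ∧ (3*t ≤ p + 17 → 4*t ≤ b + 5) ∧ (3*p > -8 ∨ p + 3*z > 3*t + u - 18))) ∧ ((¬(3*z ≥ b + 7)) → ((3*t ≤ p + 17 → 4*t ≤ b + 5) ∧ (3*p > -8 ∨ p > u + 3*z - 9)))
Before p := t - z: (3*z ≥ b + 7 → ((¬(3*t ≥ b + 3*z + 16)) ∧ (2*t + z ≤ 17 → 4*t ≤ b + 5) ∧ (3*t > 3*z - 8 ∨ 2*z > 2*t + u - 18))) ∧ ((¬(3*z ≥ b + 7)) → ((2*t + z ≤ 17 → 4*t ≤ b + 5) ∧ (3*t > 3*z - 8 ∨ t > u + 4*z - 9)))
Answer: WP = (3*z ≥ b + 7 → ((¬(3*t ≥ b + 3*z + 16)) ∧ (2*t + z ≤ 17 → 4*t ≤ b + 5) ∧ (3*t > 3*z - 8 ∨ 2*z > 2*t + u - 18))) ∧ ((¬(3*z ≥ b + 7)) → ((2*t + z ≤ 17 → 4*t ≤ b + 5) ∧ (3*t > 3*z - 8 ∨ t > u + 4*z - 9)))


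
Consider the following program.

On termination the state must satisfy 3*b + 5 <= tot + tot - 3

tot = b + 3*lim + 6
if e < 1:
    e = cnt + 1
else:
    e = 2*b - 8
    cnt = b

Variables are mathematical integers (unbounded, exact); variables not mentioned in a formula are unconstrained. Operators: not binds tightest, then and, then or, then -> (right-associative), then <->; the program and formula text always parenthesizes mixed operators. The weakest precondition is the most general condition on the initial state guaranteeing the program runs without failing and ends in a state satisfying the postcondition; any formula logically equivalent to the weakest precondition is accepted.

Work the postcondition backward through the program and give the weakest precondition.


Working backward. After the program, the postcondition 3*b + 5 <= tot + tot - 3 must hold; in canonical form it is 3*b <= 2*tot - 8.
Then branch requires 3*b <= 2*tot - 8; else branch requires 3*b <= 2*tot - 8.
Before the if: (e < 1 -> 3*b <= 2*tot - 8) and ((not (e < 1)) -> 3*b <= 2*tot - 8)
Before tot := b + 3*lim + 6: (e < 1 -> b <= 6*lim + 4) and ((not (e < 1)) -> b <= 6*lim + 4)
Answer: WP = (e < 1 -> b <= 6*lim + 4) and ((not (e < 1)) -> b <= 6*lim + 4)


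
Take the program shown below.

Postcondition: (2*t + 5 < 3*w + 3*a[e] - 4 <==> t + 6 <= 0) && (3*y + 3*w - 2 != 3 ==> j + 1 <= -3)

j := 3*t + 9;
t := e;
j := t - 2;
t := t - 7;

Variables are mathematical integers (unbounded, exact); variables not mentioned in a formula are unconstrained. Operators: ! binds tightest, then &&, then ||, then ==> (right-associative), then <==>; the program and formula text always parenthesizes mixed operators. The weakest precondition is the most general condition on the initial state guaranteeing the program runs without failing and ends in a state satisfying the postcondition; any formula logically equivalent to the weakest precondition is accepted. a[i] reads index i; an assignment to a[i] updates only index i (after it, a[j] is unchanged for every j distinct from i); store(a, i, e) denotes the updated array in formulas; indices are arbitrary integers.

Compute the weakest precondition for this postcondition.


Working backward. After the program, the postcondition (2*t + 5 < 3*w + 3*a[e] - 4 <==> t + 6 <= 0) && (3*y + 3*w - 2 != 3 ==> j + 1 <= -3) must hold; in canonical form it is (2*t < 3*a[e] + 3*w - 9 <==> t <= -6) && (3*w + 3*y != 5 ==> j <= -4).
Before t := t - 7: (2*t < 3*a[e] + 3*w + 5 <==> t <= 1) && (3*w + 3*y != 5 ==> j <= -4)
Before j := t - 2: (2*t < 3*a[e] + 3*w + 5 <==> t <= 1) && (3*w + 3*y != 5 ==> t <= -2)
Before t := e: (2*e < 3*a[e] + 3*w + 5 <==> e <= 1) && (3*w + 3*y != 5 ==> e <= -2)
Before j := 3*t + 9: (2*e < 3*a[e] + 3*w + 5 <==> e <= 1) && (3*w + 3*y != 5 ==> e <= -2)
Answer: WP = (2*e < 3*a[e] + 3*w + 5 <==> e <= 1) && (3*w + 3*y != 5 ==> e <= -2)


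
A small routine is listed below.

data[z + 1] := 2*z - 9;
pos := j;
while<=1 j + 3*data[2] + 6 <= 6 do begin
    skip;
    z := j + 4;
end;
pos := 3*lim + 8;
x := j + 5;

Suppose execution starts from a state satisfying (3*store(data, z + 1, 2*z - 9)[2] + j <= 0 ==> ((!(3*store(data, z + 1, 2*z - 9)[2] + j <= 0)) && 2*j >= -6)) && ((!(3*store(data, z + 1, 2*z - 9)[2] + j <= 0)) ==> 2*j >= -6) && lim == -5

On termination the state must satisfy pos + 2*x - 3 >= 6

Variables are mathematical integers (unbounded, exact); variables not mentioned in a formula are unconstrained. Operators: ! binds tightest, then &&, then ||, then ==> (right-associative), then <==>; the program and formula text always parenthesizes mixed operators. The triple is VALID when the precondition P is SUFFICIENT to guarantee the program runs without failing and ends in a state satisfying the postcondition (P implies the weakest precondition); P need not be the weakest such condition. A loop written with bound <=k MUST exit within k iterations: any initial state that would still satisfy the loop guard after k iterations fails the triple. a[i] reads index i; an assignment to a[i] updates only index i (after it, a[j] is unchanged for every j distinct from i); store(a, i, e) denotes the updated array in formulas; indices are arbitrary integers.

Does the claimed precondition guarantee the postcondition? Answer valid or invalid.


Working backward. After the program, the postcondition pos + 2*x - 3 >= 6 must hold; in canonical form it is pos + 2*x >= 9.
Before x := j + 5: 2*j + pos >= -1
Before pos := 3*lim + 8: 2*j + 3*lim >= -9
Before the loop (bound <=1), unroll the exhaustion recursion (WP_0 = exit-now case; WP_j = one more guarded iteration, up to j = 1):
  WP_0: (!(3*data[2] + j <= 0)) && 2*j + 3*lim >= -9
  WP_1: (3*data[2] + j <= 0 ==> ((!(3*data[2] + j <= 0)) && 2*j + 3*lim >= -9)) && ((!(3*data[2] + j <= 0)) ==> 2*j + 3*lim >= -9)
So before the loop: (3*data[2] + j <= 0 ==> ((!(3*data[2] + j <= 0)) && 2*j + 3*lim >= -9)) && ((!(3*data[2] + j <= 0)) ==> 2*j + 3*lim >= -9)
Before pos := j: (3*data[2] + j <= 0 ==> ((!(3*data[2] + j <= 0)) && 2*j + 3*lim >= -9)) && ((!(3*data[2] + j <= 0)) ==> 2*j + 3*lim >= -9)
Before data[z + 1] := 2*z - 9: (3*store(data, z + 1, 2*z - 9)[2] + j <= 0 ==> ((!(3*store(data, z + 1, 2*z - 9)[2] + j <= 0)) && 2*j + 3*lim >= -9)) && ((!(3*store(data, z + 1, 2*z - 9)[2] + j <= 0)) ==> 2*j + 3*lim >= -9)
The weakest precondition is (3*store(data, z + 1, 2*z - 9)[2] + j <= 0 ==> ((!(3*store(data, z + 1, 2*z - 9)[2] + j <= 0)) && 2*j + 3*lim >= -9)) && ((!(3*store(data, z + 1, 2*z - 9)[2] + j <= 0)) ==> 2*j + 3*lim >= -9).
Check whether (3*store(data, z + 1, 2*z - 9)[2] + j <= 0 ==> ((!(3*store(data, z + 1, 2*z - 9)[2] + j <= 0)) && 2*j >= -6)) && ((!(3*store(data, z + 1, 2*z - 9)[2] + j <= 0)) ==> 2*j >= -6) && lim == -5 implies it.
Countermodel: at the initial state data = {[1] = 3, [2] = 0, elsewhere 3}, j = 1, lim = -5, z = 0, the precondition holds but the weakest precondition fails.
Answer: invalid


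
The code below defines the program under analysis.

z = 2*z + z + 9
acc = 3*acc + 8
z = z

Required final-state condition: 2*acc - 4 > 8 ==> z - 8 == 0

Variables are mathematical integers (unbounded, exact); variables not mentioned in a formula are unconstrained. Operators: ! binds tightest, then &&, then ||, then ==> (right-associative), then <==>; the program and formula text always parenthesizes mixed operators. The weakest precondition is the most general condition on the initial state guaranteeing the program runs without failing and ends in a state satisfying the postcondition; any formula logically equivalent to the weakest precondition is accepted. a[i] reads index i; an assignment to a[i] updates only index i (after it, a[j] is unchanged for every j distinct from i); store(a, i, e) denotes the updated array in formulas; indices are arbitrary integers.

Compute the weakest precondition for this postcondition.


Working backward. After the program, the postcondition 2*acc - 4 > 8 ==> z - 8 == 0 must hold; in canonical form it is 2*acc > 12 ==> z == 8.
Before z := z: 2*acc > 12 ==> z == 8
Before acc := 3*acc + 8: 6*acc > -4 ==> z == 8
Before z := 2*z + z + 9: 6*acc > -4 ==> 3*z == -1
Answer: WP = 6*acc > -4 ==> 3*z == -1


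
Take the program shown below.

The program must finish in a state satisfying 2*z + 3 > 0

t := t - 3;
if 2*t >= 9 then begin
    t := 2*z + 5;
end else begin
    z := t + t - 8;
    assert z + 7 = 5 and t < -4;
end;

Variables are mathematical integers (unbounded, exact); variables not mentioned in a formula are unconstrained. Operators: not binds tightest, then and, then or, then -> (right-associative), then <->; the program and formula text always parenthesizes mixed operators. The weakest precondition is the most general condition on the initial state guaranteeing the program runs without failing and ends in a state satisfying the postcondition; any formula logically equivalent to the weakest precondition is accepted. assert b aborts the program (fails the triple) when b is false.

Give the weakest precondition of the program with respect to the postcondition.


Working backward. After the program, the postcondition 2*z + 3 > 0 must hold; in canonical form it is 2*z > -3.
Then branch requires 2*z > -3; else branch requires 2*t = 6 and t < -4 and 4*t > 13.
Before the if: (2*t >= 9 -> 2*z > -3) and ((not (2*t >= 9)) -> (2*t = 6 and t < -4 and 4*t > 13))
Before t := t - 3: (2*t >= 15 -> 2*z > -3) and ((not (2*t >= 15)) -> (2*t = 12 and t < -1 and 4*t > 25))
Answer: WP = (2*t >= 15 -> 2*z > -3) and ((not (2*t >= 15)) -> (2*t = 12 and t < -1 and 4*t > 25))


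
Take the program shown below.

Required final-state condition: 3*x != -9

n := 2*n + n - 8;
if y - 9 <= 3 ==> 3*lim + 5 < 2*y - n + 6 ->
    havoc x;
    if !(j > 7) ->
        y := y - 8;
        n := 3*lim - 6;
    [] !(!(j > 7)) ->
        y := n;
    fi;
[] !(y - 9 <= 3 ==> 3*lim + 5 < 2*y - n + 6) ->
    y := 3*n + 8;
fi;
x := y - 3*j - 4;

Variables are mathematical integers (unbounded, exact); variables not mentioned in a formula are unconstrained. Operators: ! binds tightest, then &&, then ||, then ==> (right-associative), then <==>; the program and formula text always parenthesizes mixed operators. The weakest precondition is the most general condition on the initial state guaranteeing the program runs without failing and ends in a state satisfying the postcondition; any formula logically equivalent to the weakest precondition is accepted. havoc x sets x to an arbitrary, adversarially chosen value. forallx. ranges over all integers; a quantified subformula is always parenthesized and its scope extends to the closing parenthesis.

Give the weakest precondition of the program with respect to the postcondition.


Working backward. After the program, 3*x != -9 must hold.
Before x := y - 3*j - 4: 3*y != 9*j + 3
Then branch requires ((!(j > 7)) ==> 3*y != 9*j + 27) && (j > 7 ==> 3*n != 9*j + 3); else branch requires 9*n != 9*j - 21.
Before the if: ((y <= 12 ==> 3*lim + n < 2*y + 1) ==> (((!(j > 7)) ==> 3*y != 9*j + 27) && (j > 7 ==> 3*n != 9*j + 3))) && ((!(y <= 12 ==> 3*lim + n < 2*y + 1)) ==> 9*n != 9*j - 21)
Before n := 2*n + n - 8: ((y <= 12 ==> 3*lim + 3*n < 2*y + 9) ==> (((!(j > 7)) ==> 3*y != 9*j + 27) && (j > 7 ==> 9*n != 9*j + 27))) && ((!(y <= 12 ==> 3*lim + 3*n < 2*y + 9)) ==> 27*n != 9*j + 51)
Answer: WP = ((y <= 12 ==> 3*lim + 3*n < 2*y + 9) ==> (((!(j > 7)) ==> 3*y != 9*j + 27) && (j > 7 ==> 9*n != 9*j + 27))) && ((!(y <= 12 ==> 3*lim + 3*n < 2*y + 9)) ==> 27*n != 9*j + 51)


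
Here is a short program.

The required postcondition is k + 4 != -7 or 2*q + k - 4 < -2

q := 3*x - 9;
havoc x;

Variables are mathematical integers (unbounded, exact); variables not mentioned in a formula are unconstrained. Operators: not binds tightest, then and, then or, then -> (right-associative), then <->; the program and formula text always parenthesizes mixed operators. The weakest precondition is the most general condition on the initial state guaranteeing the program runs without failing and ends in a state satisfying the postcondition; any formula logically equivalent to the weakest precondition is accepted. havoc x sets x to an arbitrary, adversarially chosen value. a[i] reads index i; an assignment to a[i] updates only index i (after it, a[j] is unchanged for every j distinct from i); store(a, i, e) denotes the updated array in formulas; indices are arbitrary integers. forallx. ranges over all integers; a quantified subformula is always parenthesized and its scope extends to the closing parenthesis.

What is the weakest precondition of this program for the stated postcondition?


Working backward. After the program, the postcondition k + 4 != -7 or 2*q + k - 4 < -2 must hold; in canonical form it is k != -11 or k + 2*q < 2.
Before havoc x: k != -11 or k + 2*q < 2
Before q := 3*x - 9: k != -11 or k + 6*x < 20
Answer: WP = k != -11 or k + 6*x < 20


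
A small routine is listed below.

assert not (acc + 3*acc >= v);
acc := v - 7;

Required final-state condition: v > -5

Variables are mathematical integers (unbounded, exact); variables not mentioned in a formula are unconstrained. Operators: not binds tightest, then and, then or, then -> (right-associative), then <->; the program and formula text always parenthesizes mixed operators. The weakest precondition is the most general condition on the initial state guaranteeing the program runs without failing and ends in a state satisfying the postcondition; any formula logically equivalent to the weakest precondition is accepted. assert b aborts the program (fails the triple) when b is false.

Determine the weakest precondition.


Working backward. After the program, v > -5 must hold.
Before acc := v - 7: v > -5
Before assert not (acc + 3*acc >= v): (not (4*acc >= v)) and v > -5
Answer: WP = (not (4*acc >= v)) and v > -5


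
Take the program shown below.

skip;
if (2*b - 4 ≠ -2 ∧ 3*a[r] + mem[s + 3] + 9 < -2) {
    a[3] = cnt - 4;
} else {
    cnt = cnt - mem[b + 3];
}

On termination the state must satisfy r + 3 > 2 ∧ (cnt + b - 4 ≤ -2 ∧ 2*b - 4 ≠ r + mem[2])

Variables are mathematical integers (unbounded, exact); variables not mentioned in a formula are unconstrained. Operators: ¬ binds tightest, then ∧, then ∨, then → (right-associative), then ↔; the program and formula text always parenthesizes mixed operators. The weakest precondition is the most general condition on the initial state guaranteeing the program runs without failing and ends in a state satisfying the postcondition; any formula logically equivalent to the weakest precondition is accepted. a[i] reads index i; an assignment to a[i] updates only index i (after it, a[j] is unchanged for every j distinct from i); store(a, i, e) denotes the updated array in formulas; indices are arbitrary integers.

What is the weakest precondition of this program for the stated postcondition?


Working backward. After the program, the postcondition r + 3 > 2 ∧ (cnt + b - 4 ≤ -2 ∧ 2*b - 4 ≠ r + mem[2]) must hold; in canonical form it is r > -1 ∧ b + cnt ≤ 2 ∧ 2*b ≠ mem[2] + r + 4.
Then branch requires r > -1 ∧ b + cnt ≤ 2 ∧ 2*b ≠ mem[2] + r + 4; else branch requires r > -1 ∧ b + cnt ≤ mem[b + 3] + 2 ∧ 2*b ≠ mem[2] + r + 4.
Before the if: ((2*b ≠ 2 ∧ 3*a[r] + mem[s + 3] < -11) → (r > -1 ∧ b + cnt ≤ 2 ∧ 2*b ≠ mem[2] + r + 4)) ∧ ((¬(2*b ≠ 2 ∧ 3*a[r] + mem[s + 3] < -11)) → (r > -1 ∧ b + cnt ≤ mem[b + 3] + 2 ∧ 2*b ≠ mem[2] + r + 4))
Before skip: ((2*b ≠ 2 ∧ 3*a[r] + mem[s + 3] < -11) → (r > -1 ∧ b + cnt ≤ 2 ∧ 2*b ≠ mem[2] + r + 4)) ∧ ((¬(2*b ≠ 2 ∧ 3*a[r] + mem[s + 3] < -11)) → (r > -1 ∧ b + cnt ≤ mem[b + 3] + 2 ∧ 2*b ≠ mem[2] + r + 4))
Answer: WP = ((2*b ≠ 2 ∧ 3*a[r] + mem[s + 3] < -11) → (r > -1 ∧ b + cnt ≤ 2 ∧ 2*b ≠ mem[2] + r + 4)) ∧ ((¬(2*b ≠ 2 ∧ 3*a[r] + mem[s + 3] < -11)) → (r > -1 ∧ b + cnt ≤ mem[b + 3] + 2 ∧ 2*b ≠ mem[2] + r + 4))


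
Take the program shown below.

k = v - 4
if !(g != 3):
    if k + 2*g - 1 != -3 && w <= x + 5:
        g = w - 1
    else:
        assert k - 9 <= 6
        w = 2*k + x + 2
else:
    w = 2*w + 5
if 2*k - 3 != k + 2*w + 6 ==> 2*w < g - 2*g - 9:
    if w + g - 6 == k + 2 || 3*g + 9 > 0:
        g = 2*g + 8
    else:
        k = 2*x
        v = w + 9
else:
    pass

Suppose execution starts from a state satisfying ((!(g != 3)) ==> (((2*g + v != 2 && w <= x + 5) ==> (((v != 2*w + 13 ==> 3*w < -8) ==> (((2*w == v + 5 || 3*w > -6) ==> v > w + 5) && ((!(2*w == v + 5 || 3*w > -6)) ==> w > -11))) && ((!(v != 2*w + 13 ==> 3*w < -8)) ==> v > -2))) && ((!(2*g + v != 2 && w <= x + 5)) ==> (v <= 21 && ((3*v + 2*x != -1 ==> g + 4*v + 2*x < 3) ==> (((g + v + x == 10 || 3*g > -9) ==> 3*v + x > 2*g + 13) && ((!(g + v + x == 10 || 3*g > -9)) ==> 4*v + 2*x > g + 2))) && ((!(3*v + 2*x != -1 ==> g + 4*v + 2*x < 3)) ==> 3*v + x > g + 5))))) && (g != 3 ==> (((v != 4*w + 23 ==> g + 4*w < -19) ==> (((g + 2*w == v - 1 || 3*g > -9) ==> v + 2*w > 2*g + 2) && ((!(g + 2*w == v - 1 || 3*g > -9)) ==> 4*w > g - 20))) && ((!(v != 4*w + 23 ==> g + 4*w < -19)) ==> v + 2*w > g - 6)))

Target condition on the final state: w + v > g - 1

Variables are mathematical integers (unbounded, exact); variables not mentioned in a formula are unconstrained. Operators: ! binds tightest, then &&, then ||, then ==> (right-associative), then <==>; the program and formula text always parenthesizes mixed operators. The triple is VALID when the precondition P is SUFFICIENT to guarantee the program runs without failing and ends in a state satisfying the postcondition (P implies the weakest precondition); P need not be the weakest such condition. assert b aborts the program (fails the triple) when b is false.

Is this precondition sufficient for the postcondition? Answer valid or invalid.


Working backward. After the program, the postcondition w + v > g - 1 must hold; in canonical form it is v + w > g - 1.
Then branch requires ((g + w == k + 8 || 3*g > -9) ==> v + w > 2*g + 7) && ((!(g + w == k + 8 || 3*g > -9)) ==> 2*w > g - 10); else branch requires v + w > g - 1.
Before the if: ((k != 2*w + 9 ==> g + 2*w < -9) ==> (((g + w == k + 8 || 3*g > -9) ==> v + w > 2*g + 7) && ((!(g + w == k + 8 || 3*g > -9)) ==> 2*w > g - 10))) && ((!(k != 2*w + 9 ==> g + 2*w < -9)) ==> v + w > g - 1)
Then branch requires ((2*g + k != -2 && w <= x + 5) ==> (((k != 2*w + 9 ==> 3*w < -8) ==> (((2*w == k + 9 || 3*w > -6) ==> v > w + 5) && ((!(2*w == k + 9 || 3*w > -6)) ==> w > -11))) && ((!(k != 2*w + 9 ==> 3*w < -8)) ==> v > -2))) && ((!(2*g + k != -2 && w <= x + 5)) ==> (k <= 15 && ((3*k + 2*x != -13 ==> g + 4*k + 2*x < -13) ==> (((g + k + x == 6 || 3*g > -9) ==> 2*k + v + x > 2*g + 5) && ((!(g + k + x == 6 || 3*g > -9)) ==> 4*k + 2*x > g - 14))) && ((!(3*k + 2*x != -13 ==> g + 4*k + 2*x < -13)) ==> 2*k + v + x > g - 3))); else branch requires ((k != 4*w + 19 ==> g + 4*w < -19) ==> (((g + 2*w == k + 3 || 3*g > -9) ==> v + 2*w > 2*g + 2) && ((!(g + 2*w == k + 3 || 3*g > -9)) ==> 4*w > g - 20))) && ((!(k != 4*w + 19 ==> g + 4*w < -19)) ==> v + 2*w > g - 6).
Before the if: ((!(g != 3)) ==> (((2*g + k != -2 && w <= x + 5) ==> (((k != 2*w + 9 ==> 3*w < -8) ==> (((2*w == k + 9 || 3*w > -6) ==> v > w + 5) && ((!(2*w == k + 9 || 3*w > -6)) ==> w > -11))) && ((!(k != 2*w + 9 ==> 3*w < -8)) ==> v > -2))) && ((!(2*g + k != -2 && w <= x + 5)) ==> (k <= 15 && ((3*k + 2*x != -13 ==> g + 4*k + 2*x < -13) ==> (((g + k + x == 6 || 3*g > -9) ==> 2*k + v + x > 2*g + 5) && ((!(g + k + x == 6 || 3*g > -9)) ==> 4*k + 2*x > g - 14))) && ((!(3*k + 2*x != -13 ==> g + 4*k + 2*x < -13)) ==> 2*k + v + x > g - 3))))) && (g != 3 ==> (((k != 4*w + 19 ==> g + 4*w < -19) ==> (((g + 2*w == k + 3 || 3*g > -9) ==> v + 2*w > 2*g + 2) && ((!(g + 2*w == k + 3 || 3*g > -9)) ==> 4*w > g - 20))) && ((!(k != 4*w + 19 ==> g + 4*w < -19)) ==> v + 2*w > g - 6)))
Before k := v - 4: ((!(g != 3)) ==> (((2*g + v != 2 && w <= x + 5) ==> (((v != 2*w + 13 ==> 3*w < -8) ==> (((2*w == v + 5 || 3*w > -6) ==> v > w + 5) && ((!(2*w == v + 5 || 3*w > -6)) ==> w > -11))) && ((!(v != 2*w + 13 ==> 3*w < -8)) ==> v > -2))) && ((!(2*g + v != 2 && w <= x + 5)) ==> (v <= 19 && ((3*v + 2*x != -1 ==> g + 4*v + 2*x < 3) ==> (((g + v + x == 10 || 3*g > -9) ==> 3*v + x > 2*g + 13) && ((!(g + v + x == 10 || 3*g > -9)) ==> 4*v + 2*x > g + 2))) && ((!(3*v + 2*x != -1 ==> g + 4*v + 2*x < 3)) ==> 3*v + x > g + 5))))) && (g != 3 ==> (((v != 4*w + 23 ==> g + 4*w < -19) ==> (((g + 2*w == v - 1 || 3*g > -9) ==> v + 2*w > 2*g + 2) && ((!(g + 2*w == v - 1 || 3*g > -9)) ==> 4*w > g - 20))) && ((!(v != 4*w + 23 ==> g + 4*w < -19)) ==> v + 2*w > g - 6)))
The weakest precondition is ((!(g != 3)) ==> (((2*g + v != 2 && w <= x + 5) ==> (((v != 2*w + 13 ==> 3*w < -8) ==> (((2*w == v + 5 || 3*w > -6) ==> v > w + 5) && ((!(2*w == v + 5 || 3*w > -6)) ==> w > -11))) && ((!(v != 2*w + 13 ==> 3*w < -8)) ==> v > -2))) && ((!(2*g + v != 2 && w <= x + 5)) ==> (v <= 19 && ((3*v + 2*x != -1 ==> g + 4*v + 2*x < 3) ==> (((g + v + x == 10 || 3*g > -9) ==> 3*v + x > 2*g + 13) && ((!(g + v + x == 10 || 3*g > -9)) ==> 4*v + 2*x > g + 2))) && ((!(3*v + 2*x != -1 ==> g + 4*v + 2*x < 3)) ==> 3*v + x > g + 5))))) && (g != 3 ==> (((v != 4*w + 23 ==> g + 4*w < -19) ==> (((g + 2*w == v - 1 || 3*g > -9) ==> v + 2*w > 2*g + 2) && ((!(g + 2*w == v - 1 || 3*g > -9)) ==> 4*w > g - 20))) && ((!(v != 4*w + 23 ==> g + 4*w < -19)) ==> v + 2*w > g - 6))).
Check whether ((!(g != 3)) ==> (((2*g + v != 2 && w <= x + 5) ==> (((v != 2*w + 13 ==> 3*w < -8) ==> (((2*w == v + 5 || 3*w > -6) ==> v > w + 5) && ((!(2*w == v + 5 || 3*w > -6)) ==> w > -11))) && ((!(v != 2*w + 13 ==> 3*w < -8)) ==> v > -2))) && ((!(2*g + v != 2 && w <= x + 5)) ==> (v <= 21 && ((3*v + 2*x != -1 ==> g + 4*v + 2*x < 3) ==> (((g + v + x == 10 || 3*g > -9) ==> 3*v + x > 2*g + 13) && ((!(g + v + x == 10 || 3*g > -9)) ==> 4*v + 2*x > g + 2))) && ((!(3*v + 2*x != -1 ==> g + 4*v + 2*x < 3)) ==> 3*v + x > g + 5))))) && (g != 3 ==> (((v != 4*w + 23 ==> g + 4*w < -19) ==> (((g + 2*w == v - 1 || 3*g > -9) ==> v + 2*w > 2*g + 2) && ((!(g + 2*w == v - 1 || 3*g > -9)) ==> 4*w > g - 20))) && ((!(v != 4*w + 23 ==> g + 4*w < -19)) ==> v + 2*w > g - 6))) implies it.
Countermodel: at the initial state g = 3, v = 21, w = -3, x = -43, the precondition holds but the weakest precondition fails.
Answer: invalid
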